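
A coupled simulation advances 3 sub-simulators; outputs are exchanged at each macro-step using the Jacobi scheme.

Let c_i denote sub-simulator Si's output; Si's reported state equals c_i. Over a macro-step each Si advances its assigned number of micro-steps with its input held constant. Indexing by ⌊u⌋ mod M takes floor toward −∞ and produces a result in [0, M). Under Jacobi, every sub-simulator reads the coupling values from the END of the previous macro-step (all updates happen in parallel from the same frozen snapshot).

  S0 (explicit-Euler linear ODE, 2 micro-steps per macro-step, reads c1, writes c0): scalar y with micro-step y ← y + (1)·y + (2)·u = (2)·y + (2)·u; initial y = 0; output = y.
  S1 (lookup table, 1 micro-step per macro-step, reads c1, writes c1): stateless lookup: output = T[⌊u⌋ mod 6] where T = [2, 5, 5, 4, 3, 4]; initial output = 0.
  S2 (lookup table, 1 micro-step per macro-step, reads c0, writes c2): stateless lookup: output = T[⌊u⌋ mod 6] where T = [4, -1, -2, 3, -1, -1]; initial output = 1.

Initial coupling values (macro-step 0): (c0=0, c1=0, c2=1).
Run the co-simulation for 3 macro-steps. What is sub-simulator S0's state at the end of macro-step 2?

S0 state at macro-step 2 = 12

macro 1: S0 reads c1=0 → after 2×micro: 0; S1 reads c1=0 → after 1×micro: 2; S2 reads c0=0 → after 1×micro: 4 ⇒ (c0=0, c1=2, c2=4)
macro 2: S0 reads c1=2 → after 2×micro: 12; S1 reads c1=2 → after 1×micro: 5; S2 reads c0=0 → after 1×micro: 4 ⇒ (c0=12, c1=5, c2=4)
macro 3: S0 reads c1=5 → after 2×micro: 78; S1 reads c1=5 → after 1×micro: 4; S2 reads c0=12 → after 1×micro: 4 ⇒ (c0=78, c1=4, c2=4)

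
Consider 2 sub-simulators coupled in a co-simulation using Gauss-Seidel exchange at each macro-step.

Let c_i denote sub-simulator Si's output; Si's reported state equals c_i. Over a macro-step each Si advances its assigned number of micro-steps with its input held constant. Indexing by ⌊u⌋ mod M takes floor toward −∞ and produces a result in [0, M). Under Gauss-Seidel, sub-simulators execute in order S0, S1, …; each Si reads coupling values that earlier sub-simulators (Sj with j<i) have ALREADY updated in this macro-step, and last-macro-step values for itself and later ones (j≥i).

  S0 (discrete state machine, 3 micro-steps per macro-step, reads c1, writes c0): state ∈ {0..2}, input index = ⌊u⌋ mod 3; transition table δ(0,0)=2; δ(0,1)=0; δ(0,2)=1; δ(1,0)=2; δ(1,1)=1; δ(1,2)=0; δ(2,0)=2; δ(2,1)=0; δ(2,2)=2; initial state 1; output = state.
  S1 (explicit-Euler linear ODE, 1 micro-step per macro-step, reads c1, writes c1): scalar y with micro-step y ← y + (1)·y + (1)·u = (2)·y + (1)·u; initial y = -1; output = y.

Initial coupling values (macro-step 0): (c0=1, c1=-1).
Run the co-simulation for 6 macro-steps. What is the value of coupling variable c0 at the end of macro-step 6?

macro 1: S0 reads c1=-1 → after 3×micro: 0; S1 reads c1=-1 → after 1×micro: -3 ⇒ (c0=0, c1=-3)
macro 2: S0 reads c1=-3 → after 3×micro: 2; S1 reads c1=-3 → after 1×micro: -9 ⇒ (c0=2, c1=-9)
macro 3: S0 reads c1=-9 → after 3×micro: 2; S1 reads c1=-9 → after 1×micro: -27 ⇒ (c0=2, c1=-27)
macro 4: S0 reads c1=-27 → after 3×micro: 2; S1 reads c1=-27 → after 1×micro: -81 ⇒ (c0=2, c1=-81)
macro 5: S0 reads c1=-81 → after 3×micro: 2; S1 reads c1=-81 → after 1×micro: -243 ⇒ (c0=2, c1=-243)
macro 6: S0 reads c1=-243 → after 3×micro: 2; S1 reads c1=-243 → after 1×micro: -729 ⇒ (c0=2, c1=-729)

c0 at macro-step 6 = 2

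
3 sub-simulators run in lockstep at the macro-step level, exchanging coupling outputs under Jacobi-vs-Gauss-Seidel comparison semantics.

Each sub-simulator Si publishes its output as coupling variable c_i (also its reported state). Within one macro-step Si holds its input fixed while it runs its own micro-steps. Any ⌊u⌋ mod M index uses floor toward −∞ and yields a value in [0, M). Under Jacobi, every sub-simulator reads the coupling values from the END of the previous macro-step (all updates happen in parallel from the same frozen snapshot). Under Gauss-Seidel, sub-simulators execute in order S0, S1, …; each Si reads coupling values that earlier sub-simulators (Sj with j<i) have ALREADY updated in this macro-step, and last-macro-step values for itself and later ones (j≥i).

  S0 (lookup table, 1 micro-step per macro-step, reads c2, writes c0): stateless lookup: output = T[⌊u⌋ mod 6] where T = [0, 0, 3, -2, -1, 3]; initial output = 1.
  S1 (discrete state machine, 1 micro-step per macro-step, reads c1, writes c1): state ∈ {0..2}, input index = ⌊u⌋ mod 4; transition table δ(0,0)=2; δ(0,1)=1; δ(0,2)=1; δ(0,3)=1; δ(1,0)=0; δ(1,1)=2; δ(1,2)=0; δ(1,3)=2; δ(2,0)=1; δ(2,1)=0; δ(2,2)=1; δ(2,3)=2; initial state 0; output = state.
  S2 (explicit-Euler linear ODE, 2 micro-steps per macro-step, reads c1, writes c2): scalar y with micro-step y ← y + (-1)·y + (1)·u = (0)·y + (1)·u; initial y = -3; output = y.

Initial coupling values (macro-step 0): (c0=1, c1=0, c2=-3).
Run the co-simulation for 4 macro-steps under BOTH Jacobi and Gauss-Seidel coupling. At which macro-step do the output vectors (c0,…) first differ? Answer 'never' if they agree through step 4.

[Jacobi] macro 1: S0 reads c2=-3 → after 1×micro: -2; S1 reads c1=0 → after 1×micro: 2; S2 reads c1=0 → after 2×micro: 0 ⇒ (c0=-2, c1=2, c2=0)
[Jacobi] macro 2: S0 reads c2=0 → after 1×micro: 0; S1 reads c1=2 → after 1×micro: 1; S2 reads c1=2 → after 2×micro: 2 ⇒ (c0=0, c1=1, c2=2)
[Jacobi] macro 3: S0 reads c2=2 → after 1×micro: 3; S1 reads c1=1 → after 1×micro: 2; S2 reads c1=1 → after 2×micro: 1 ⇒ (c0=3, c1=2, c2=1)
[Jacobi] macro 4: S0 reads c2=1 → after 1×micro: 0; S1 reads c1=2 → after 1×micro: 1; S2 reads c1=2 → after 2×micro: 2 ⇒ (c0=0, c1=1, c2=2)
[Gauss-Seidel] macro 1: S0 reads c2=-3 → after 1×micro: -2; S1 reads c1=0 → after 1×micro: 2; S2 reads c1=2 → after 2×micro: 2 ⇒ (c0=-2, c1=2, c2=2)
[Gauss-Seidel] macro 2: S0 reads c2=2 → after 1×micro: 3; S1 reads c1=2 → after 1×micro: 1; S2 reads c1=1 → after 2×micro: 1 ⇒ (c0=3, c1=1, c2=1)
[Gauss-Seidel] macro 3: S0 reads c2=1 → after 1×micro: 0; S1 reads c1=1 → after 1×micro: 2; S2 reads c1=2 → after 2×micro: 2 ⇒ (c0=0, c1=2, c2=2)
[Gauss-Seidel] macro 4: S0 reads c2=2 → after 1×micro: 3; S1 reads c1=2 → after 1×micro: 1; S2 reads c1=1 → after 2×micro: 1 ⇒ (c0=3, c1=1, c2=1)

first divergence at macro-step: 1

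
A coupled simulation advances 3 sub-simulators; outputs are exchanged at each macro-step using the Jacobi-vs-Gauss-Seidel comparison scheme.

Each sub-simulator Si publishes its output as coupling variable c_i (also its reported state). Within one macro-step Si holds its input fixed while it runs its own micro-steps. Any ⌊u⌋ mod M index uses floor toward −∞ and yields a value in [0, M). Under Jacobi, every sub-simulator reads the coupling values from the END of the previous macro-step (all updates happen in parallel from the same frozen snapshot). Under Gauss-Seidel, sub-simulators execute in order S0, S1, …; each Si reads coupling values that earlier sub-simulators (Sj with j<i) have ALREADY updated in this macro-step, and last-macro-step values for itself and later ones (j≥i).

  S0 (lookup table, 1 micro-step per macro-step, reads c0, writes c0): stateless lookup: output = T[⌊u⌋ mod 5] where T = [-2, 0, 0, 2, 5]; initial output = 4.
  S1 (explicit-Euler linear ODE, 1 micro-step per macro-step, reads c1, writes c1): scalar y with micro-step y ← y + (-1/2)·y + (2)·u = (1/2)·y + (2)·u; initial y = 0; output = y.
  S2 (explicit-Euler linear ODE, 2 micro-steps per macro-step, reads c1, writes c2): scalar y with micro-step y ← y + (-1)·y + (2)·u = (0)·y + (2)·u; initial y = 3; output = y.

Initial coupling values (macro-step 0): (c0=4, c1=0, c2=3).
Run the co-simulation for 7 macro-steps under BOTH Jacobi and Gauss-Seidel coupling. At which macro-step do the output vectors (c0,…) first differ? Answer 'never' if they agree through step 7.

first divergence at macro-step: never

[Jacobi] macro 1: S0 reads c0=4 → after 1×micro: 5; S1 reads c1=0 → after 1×micro: 0; S2 reads c1=0 → after 2×micro: 0 ⇒ (c0=5, c1=0, c2=0)
[Jacobi] macro 2: S0 reads c0=5 → after 1×micro: -2; S1 reads c1=0 → after 1×micro: 0; S2 reads c1=0 → after 2×micro: 0 ⇒ (c0=-2, c1=0, c2=0)
[Jacobi] macro 3: S0 reads c0=-2 → after 1×micro: 2; S1 reads c1=0 → after 1×micro: 0; S2 reads c1=0 → after 2×micro: 0 ⇒ (c0=2, c1=0, c2=0)
[Jacobi] macro 4: S0 reads c0=2 → after 1×micro: 0; S1 reads c1=0 → after 1×micro: 0; S2 reads c1=0 → after 2×micro: 0 ⇒ (c0=0, c1=0, c2=0)
[Jacobi] macro 5: S0 reads c0=0 → after 1×micro: -2; S1 reads c1=0 → after 1×micro: 0; S2 reads c1=0 → after 2×micro: 0 ⇒ (c0=-2, c1=0, c2=0)
[Jacobi] macro 6: S0 reads c0=-2 → after 1×micro: 2; S1 reads c1=0 → after 1×micro: 0; S2 reads c1=0 → after 2×micro: 0 ⇒ (c0=2, c1=0, c2=0)
[Jacobi] macro 7: S0 reads c0=2 → after 1×micro: 0; S1 reads c1=0 → after 1×micro: 0; S2 reads c1=0 → after 2×micro: 0 ⇒ (c0=0, c1=0, c2=0)
[Gauss-Seidel] macro 1: S0 reads c0=4 → after 1×micro: 5; S1 reads c1=0 → after 1×micro: 0; S2 reads c1=0 → after 2×micro: 0 ⇒ (c0=5, c1=0, c2=0)
[Gauss-Seidel] macro 2: S0 reads c0=5 → after 1×micro: -2; S1 reads c1=0 → after 1×micro: 0; S2 reads c1=0 → after 2×micro: 0 ⇒ (c0=-2, c1=0, c2=0)
[Gauss-Seidel] macro 3: S0 reads c0=-2 → after 1×micro: 2; S1 reads c1=0 → after 1×micro: 0; S2 reads c1=0 → after 2×micro: 0 ⇒ (c0=2, c1=0, c2=0)
[Gauss-Seidel] macro 4: S0 reads c0=2 → after 1×micro: 0; S1 reads c1=0 → after 1×micro: 0; S2 reads c1=0 → after 2×micro: 0 ⇒ (c0=0, c1=0, c2=0)
[Gauss-Seidel] macro 5: S0 reads c0=0 → after 1×micro: -2; S1 reads c1=0 → after 1×micro: 0; S2 reads c1=0 → after 2×micro: 0 ⇒ (c0=-2, c1=0, c2=0)
[Gauss-Seidel] macro 6: S0 reads c0=-2 → after 1×micro: 2; S1 reads c1=0 → after 1×micro: 0; S2 reads c1=0 → after 2×micro: 0 ⇒ (c0=2, c1=0, c2=0)
[Gauss-Seidel] macro 7: S0 reads c0=2 → after 1×micro: 0; S1 reads c1=0 → after 1×micro: 0; S2 reads c1=0 → after 2×micro: 0 ⇒ (c0=0, c1=0, c2=0)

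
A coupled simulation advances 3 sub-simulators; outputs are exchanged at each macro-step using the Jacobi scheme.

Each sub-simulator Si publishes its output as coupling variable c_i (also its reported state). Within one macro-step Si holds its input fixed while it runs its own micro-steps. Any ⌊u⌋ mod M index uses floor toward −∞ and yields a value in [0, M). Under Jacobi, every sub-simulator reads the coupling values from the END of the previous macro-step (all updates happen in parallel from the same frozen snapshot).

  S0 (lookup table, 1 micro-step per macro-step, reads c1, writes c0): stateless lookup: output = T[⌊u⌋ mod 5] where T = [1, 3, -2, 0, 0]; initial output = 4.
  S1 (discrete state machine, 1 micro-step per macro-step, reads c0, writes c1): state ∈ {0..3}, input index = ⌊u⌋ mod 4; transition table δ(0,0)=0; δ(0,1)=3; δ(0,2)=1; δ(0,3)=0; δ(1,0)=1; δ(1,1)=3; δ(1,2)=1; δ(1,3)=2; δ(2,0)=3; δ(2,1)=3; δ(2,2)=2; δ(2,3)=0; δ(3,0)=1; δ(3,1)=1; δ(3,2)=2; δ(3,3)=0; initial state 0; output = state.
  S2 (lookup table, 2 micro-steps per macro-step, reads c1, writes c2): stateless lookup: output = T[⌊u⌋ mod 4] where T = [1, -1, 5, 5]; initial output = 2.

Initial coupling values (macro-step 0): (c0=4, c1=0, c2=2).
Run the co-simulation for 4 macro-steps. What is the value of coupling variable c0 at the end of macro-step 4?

macro 1: S0 reads c1=0 → after 1×micro: 1; S1 reads c0=4 → after 1×micro: 0; S2 reads c1=0 → after 2×micro: 1 ⇒ (c0=1, c1=0, c2=1)
macro 2: S0 reads c1=0 → after 1×micro: 1; S1 reads c0=1 → after 1×micro: 3; S2 reads c1=0 → after 2×micro: 1 ⇒ (c0=1, c1=3, c2=1)
macro 3: S0 reads c1=3 → after 1×micro: 0; S1 reads c0=1 → after 1×micro: 1; S2 reads c1=3 → after 2×micro: 5 ⇒ (c0=0, c1=1, c2=5)
macro 4: S0 reads c1=1 → after 1×micro: 3; S1 reads c0=0 → after 1×micro: 1; S2 reads c1=1 → after 2×micro: -1 ⇒ (c0=3, c1=1, c2=-1)

c0 at macro-step 4 = 3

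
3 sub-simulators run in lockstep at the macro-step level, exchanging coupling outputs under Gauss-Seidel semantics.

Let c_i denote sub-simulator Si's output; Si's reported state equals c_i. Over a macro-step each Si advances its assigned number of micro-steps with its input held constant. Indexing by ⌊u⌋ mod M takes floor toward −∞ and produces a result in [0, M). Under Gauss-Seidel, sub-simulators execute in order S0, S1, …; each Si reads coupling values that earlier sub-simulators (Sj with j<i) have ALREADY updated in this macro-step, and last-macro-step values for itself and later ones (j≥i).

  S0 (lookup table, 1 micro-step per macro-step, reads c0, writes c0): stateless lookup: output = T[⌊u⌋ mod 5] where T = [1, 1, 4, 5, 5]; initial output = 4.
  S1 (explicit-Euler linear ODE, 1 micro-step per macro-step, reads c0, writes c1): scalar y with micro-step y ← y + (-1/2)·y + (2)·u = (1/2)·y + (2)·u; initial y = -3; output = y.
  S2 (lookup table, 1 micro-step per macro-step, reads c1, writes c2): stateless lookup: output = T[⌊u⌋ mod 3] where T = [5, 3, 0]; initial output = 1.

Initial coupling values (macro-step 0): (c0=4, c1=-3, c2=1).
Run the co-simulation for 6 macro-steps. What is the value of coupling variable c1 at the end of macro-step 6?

c1 at macro-step 6 = 265/64

macro 1: S0 reads c0=4 → after 1×micro: 5; S1 reads c0=5 → after 1×micro: 17/2; S2 reads c1=17/2 → after 1×micro: 0 ⇒ (c0=5, c1=17/2, c2=0)
macro 2: S0 reads c0=5 → after 1×micro: 1; S1 reads c0=1 → after 1×micro: 25/4; S2 reads c1=25/4 → after 1×micro: 5 ⇒ (c0=1, c1=25/4, c2=5)
macro 3: S0 reads c0=1 → after 1×micro: 1; S1 reads c0=1 → after 1×micro: 41/8; S2 reads c1=41/8 → after 1×micro: 0 ⇒ (c0=1, c1=41/8, c2=0)
macro 4: S0 reads c0=1 → after 1×micro: 1; S1 reads c0=1 → after 1×micro: 73/16; S2 reads c1=73/16 → after 1×micro: 3 ⇒ (c0=1, c1=73/16, c2=3)
macro 5: S0 reads c0=1 → after 1×micro: 1; S1 reads c0=1 → after 1×micro: 137/32; S2 reads c1=137/32 → after 1×micro: 3 ⇒ (c0=1, c1=137/32, c2=3)
macro 6: S0 reads c0=1 → after 1×micro: 1; S1 reads c0=1 → after 1×micro: 265/64; S2 reads c1=265/64 → after 1×micro: 3 ⇒ (c0=1, c1=265/64, c2=3)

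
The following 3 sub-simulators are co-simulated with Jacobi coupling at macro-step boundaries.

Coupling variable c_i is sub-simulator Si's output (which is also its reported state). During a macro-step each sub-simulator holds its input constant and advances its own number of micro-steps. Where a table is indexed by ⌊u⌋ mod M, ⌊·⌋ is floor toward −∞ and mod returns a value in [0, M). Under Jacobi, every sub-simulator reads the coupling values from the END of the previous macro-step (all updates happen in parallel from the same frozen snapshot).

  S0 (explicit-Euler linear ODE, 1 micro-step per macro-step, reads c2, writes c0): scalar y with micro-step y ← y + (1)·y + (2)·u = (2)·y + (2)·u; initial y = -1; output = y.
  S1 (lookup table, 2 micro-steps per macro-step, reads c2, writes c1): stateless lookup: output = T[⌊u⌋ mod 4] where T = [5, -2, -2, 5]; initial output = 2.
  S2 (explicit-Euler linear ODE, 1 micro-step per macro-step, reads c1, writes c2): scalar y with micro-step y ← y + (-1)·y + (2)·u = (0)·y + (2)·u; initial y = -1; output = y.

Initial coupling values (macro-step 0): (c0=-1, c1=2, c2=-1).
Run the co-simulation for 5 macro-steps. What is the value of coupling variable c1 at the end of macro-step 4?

macro 1: S0 reads c2=-1 → after 1×micro: -4; S1 reads c2=-1 → after 2×micro: 5; S2 reads c1=2 → after 1×micro: 4 ⇒ (c0=-4, c1=5, c2=4)
macro 2: S0 reads c2=4 → after 1×micro: 0; S1 reads c2=4 → after 2×micro: 5; S2 reads c1=5 → after 1×micro: 10 ⇒ (c0=0, c1=5, c2=10)
macro 3: S0 reads c2=10 → after 1×micro: 20; S1 reads c2=10 → after 2×micro: -2; S2 reads c1=5 → after 1×micro: 10 ⇒ (c0=20, c1=-2, c2=10)
macro 4: S0 reads c2=10 → after 1×micro: 60; S1 reads c2=10 → after 2×micro: -2; S2 reads c1=-2 → after 1×micro: -4 ⇒ (c0=60, c1=-2, c2=-4)
macro 5: S0 reads c2=-4 → after 1×micro: 112; S1 reads c2=-4 → after 2×micro: 5; S2 reads c1=-2 → after 1×micro: -4 ⇒ (c0=112, c1=5, c2=-4)

c1 at macro-step 4 = -2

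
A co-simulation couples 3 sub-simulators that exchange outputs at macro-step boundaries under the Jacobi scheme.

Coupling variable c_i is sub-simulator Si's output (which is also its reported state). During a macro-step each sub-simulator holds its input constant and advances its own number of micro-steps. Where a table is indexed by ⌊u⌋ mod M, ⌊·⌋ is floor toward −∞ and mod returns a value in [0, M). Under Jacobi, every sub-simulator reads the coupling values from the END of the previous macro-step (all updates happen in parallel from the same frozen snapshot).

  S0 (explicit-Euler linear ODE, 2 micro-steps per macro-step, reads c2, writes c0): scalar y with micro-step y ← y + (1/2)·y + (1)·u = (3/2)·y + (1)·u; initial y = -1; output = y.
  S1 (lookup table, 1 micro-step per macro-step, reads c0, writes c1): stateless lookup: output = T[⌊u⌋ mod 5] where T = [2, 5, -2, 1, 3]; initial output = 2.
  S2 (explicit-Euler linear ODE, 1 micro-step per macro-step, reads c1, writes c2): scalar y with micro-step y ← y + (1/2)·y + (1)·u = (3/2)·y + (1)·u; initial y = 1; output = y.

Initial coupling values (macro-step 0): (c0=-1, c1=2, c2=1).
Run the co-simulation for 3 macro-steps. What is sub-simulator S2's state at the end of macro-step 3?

macro 1: S0 reads c2=1 → after 2×micro: 1/4; S1 reads c0=-1 → after 1×micro: 3; S2 reads c1=2 → after 1×micro: 7/2 ⇒ (c0=1/4, c1=3, c2=7/2)
macro 2: S0 reads c2=7/2 → after 2×micro: 149/16; S1 reads c0=1/4 → after 1×micro: 2; S2 reads c1=3 → after 1×micro: 33/4 ⇒ (c0=149/16, c1=2, c2=33/4)
macro 3: S0 reads c2=33/4 → after 2×micro: 2661/64; S1 reads c0=149/16 → after 1×micro: 3; S2 reads c1=2 → after 1×micro: 115/8 ⇒ (c0=2661/64, c1=3, c2=115/8)

S2 state at macro-step 3 = 115/8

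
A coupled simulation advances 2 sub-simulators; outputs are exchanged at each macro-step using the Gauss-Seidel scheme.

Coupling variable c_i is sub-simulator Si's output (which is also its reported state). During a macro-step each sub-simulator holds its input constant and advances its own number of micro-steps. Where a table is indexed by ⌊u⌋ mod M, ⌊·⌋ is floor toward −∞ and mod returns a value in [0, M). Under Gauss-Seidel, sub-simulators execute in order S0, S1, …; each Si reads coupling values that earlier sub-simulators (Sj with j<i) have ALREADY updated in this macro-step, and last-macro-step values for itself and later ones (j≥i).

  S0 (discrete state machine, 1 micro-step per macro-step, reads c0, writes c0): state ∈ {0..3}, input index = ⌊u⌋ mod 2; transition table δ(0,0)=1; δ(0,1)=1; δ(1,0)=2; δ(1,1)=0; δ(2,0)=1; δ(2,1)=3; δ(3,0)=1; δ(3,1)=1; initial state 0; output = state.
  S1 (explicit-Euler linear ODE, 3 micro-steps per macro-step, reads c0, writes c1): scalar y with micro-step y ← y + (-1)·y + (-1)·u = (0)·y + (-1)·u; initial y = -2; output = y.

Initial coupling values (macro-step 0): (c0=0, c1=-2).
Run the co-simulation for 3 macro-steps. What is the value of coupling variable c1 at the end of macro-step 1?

macro 1: S0 reads c0=0 → after 1×micro: 1; S1 reads c0=1 → after 3×micro: -1 ⇒ (c0=1, c1=-1)
macro 2: S0 reads c0=1 → after 1×micro: 0; S1 reads c0=0 → after 3×micro: 0 ⇒ (c0=0, c1=0)
macro 3: S0 reads c0=0 → after 1×micro: 1; S1 reads c0=1 → after 3×micro: -1 ⇒ (c0=1, c1=-1)

c1 at macro-step 1 = -1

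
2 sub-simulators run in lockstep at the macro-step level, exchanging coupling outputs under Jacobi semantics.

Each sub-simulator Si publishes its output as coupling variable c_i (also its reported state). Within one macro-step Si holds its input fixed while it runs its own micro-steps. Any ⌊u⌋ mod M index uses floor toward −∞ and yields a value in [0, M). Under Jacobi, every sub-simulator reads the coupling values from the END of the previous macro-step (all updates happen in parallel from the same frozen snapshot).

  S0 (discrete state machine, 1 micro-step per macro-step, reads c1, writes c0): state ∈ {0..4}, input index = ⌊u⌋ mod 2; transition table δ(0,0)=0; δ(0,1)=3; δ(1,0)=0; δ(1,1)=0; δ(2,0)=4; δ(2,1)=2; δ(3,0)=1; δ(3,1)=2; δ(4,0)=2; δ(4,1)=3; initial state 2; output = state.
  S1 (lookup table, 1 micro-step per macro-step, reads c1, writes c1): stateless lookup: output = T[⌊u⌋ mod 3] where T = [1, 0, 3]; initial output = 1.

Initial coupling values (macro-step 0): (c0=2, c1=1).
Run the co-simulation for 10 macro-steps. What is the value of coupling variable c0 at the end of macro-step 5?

macro 1: S0 reads c1=1 → after 1×micro: 2; S1 reads c1=1 → after 1×micro: 0 ⇒ (c0=2, c1=0)
macro 2: S0 reads c1=0 → after 1×micro: 4; S1 reads c1=0 → after 1×micro: 1 ⇒ (c0=4, c1=1)
macro 3: S0 reads c1=1 → after 1×micro: 3; S1 reads c1=1 → after 1×micro: 0 ⇒ (c0=3, c1=0)
macro 4: S0 reads c1=0 → after 1×micro: 1; S1 reads c1=0 → after 1×micro: 1 ⇒ (c0=1, c1=1)
macro 5: S0 reads c1=1 → after 1×micro: 0; S1 reads c1=1 → after 1×micro: 0 ⇒ (c0=0, c1=0)
macro 6: S0 reads c1=0 → after 1×micro: 0; S1 reads c1=0 → after 1×micro: 1 ⇒ (c0=0, c1=1)
macro 7: S0 reads c1=1 → after 1×micro: 3; S1 reads c1=1 → after 1×micro: 0 ⇒ (c0=3, c1=0)
macro 8: S0 reads c1=0 → after 1×micro: 1; S1 reads c1=0 → after 1×micro: 1 ⇒ (c0=1, c1=1)
macro 9: S0 reads c1=1 → after 1×micro: 0; S1 reads c1=1 → after 1×micro: 0 ⇒ (c0=0, c1=0)
macro 10: S0 reads c1=0 → after 1×micro: 0; S1 reads c1=0 → after 1×micro: 1 ⇒ (c0=0, c1=1)

c0 at macro-step 5 = 0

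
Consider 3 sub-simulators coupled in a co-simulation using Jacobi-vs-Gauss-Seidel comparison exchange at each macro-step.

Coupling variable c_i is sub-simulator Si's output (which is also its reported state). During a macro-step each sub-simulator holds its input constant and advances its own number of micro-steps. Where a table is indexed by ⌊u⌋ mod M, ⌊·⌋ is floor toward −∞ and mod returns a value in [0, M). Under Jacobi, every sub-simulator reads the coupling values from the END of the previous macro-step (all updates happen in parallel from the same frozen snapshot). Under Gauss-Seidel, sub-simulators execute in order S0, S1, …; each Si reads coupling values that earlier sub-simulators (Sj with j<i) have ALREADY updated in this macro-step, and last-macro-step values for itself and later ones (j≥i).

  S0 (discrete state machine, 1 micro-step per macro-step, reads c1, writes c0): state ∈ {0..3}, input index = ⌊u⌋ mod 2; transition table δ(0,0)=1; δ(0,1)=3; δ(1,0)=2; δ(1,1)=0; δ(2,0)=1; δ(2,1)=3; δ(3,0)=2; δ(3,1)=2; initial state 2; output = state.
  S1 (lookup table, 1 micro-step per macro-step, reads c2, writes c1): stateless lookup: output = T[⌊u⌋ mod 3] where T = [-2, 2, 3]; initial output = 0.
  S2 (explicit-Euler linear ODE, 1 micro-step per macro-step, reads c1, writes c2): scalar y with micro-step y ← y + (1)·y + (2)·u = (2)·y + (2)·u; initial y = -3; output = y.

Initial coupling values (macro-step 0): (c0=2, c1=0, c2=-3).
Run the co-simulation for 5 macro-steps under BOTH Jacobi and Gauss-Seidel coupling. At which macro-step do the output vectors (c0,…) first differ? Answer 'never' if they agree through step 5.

[Jacobi] macro 1: S0 reads c1=0 → after 1×micro: 1; S1 reads c2=-3 → after 1×micro: -2; S2 reads c1=0 → after 1×micro: -6 ⇒ (c0=1, c1=-2, c2=-6)
[Jacobi] macro 2: S0 reads c1=-2 → after 1×micro: 2; S1 reads c2=-6 → after 1×micro: -2; S2 reads c1=-2 → after 1×micro: -16 ⇒ (c0=2, c1=-2, c2=-16)
[Jacobi] macro 3: S0 reads c1=-2 → after 1×micro: 1; S1 reads c2=-16 → after 1×micro: 3; S2 reads c1=-2 → after 1×micro: -36 ⇒ (c0=1, c1=3, c2=-36)
[Jacobi] macro 4: S0 reads c1=3 → after 1×micro: 0; S1 reads c2=-36 → after 1×micro: -2; S2 reads c1=3 → after 1×micro: -66 ⇒ (c0=0, c1=-2, c2=-66)
[Jacobi] macro 5: S0 reads c1=-2 → after 1×micro: 1; S1 reads c2=-66 → after 1×micro: -2; S2 reads c1=-2 → after 1×micro: -136 ⇒ (c0=1, c1=-2, c2=-136)
[Gauss-Seidel] macro 1: S0 reads c1=0 → after 1×micro: 1; S1 reads c2=-3 → after 1×micro: -2; S2 reads c1=-2 → after 1×micro: -10 ⇒ (c0=1, c1=-2, c2=-10)
[Gauss-Seidel] macro 2: S0 reads c1=-2 → after 1×micro: 2; S1 reads c2=-10 → after 1×micro: 3; S2 reads c1=3 → after 1×micro: -14 ⇒ (c0=2, c1=3, c2=-14)
[Gauss-Seidel] macro 3: S0 reads c1=3 → after 1×micro: 3; S1 reads c2=-14 → after 1×micro: 2; S2 reads c1=2 → after 1×micro: -24 ⇒ (c0=3, c1=2, c2=-24)
[Gauss-Seidel] macro 4: S0 reads c1=2 → after 1×micro: 2; S1 reads c2=-24 → after 1×micro: -2; S2 reads c1=-2 → after 1×micro: -52 ⇒ (c0=2, c1=-2, c2=-52)
[Gauss-Seidel] macro 5: S0 reads c1=-2 → after 1×micro: 1; S1 reads c2=-52 → after 1×micro: 3; S2 reads c1=3 → after 1×micro: -98 ⇒ (c0=1, c1=3, c2=-98)

first divergence at macro-step: 1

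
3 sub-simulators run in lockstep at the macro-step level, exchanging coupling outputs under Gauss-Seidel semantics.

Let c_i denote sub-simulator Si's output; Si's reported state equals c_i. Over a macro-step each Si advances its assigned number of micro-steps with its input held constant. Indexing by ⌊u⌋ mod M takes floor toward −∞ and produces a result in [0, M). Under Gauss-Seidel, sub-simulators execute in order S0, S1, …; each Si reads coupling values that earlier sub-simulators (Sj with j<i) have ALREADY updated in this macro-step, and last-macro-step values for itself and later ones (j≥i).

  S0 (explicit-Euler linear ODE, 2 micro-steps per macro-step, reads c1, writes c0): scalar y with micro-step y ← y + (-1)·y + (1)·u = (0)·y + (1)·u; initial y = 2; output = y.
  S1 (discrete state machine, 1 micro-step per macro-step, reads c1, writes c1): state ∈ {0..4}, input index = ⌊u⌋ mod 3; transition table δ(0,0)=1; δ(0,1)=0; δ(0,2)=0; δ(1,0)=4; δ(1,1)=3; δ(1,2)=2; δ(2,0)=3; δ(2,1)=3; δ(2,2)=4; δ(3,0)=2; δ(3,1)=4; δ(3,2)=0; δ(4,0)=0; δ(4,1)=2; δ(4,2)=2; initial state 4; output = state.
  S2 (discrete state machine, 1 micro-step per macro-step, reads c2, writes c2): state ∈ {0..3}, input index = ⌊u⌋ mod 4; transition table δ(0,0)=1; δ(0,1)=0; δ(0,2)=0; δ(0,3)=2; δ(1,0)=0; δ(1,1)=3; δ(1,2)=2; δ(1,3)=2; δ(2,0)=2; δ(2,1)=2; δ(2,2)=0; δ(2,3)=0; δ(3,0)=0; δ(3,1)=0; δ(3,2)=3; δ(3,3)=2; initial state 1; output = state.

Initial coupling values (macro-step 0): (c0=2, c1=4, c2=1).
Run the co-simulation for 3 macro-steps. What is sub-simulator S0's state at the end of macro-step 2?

macro 1: S0 reads c1=4 → after 2×micro: 4; S1 reads c1=4 → after 1×micro: 2; S2 reads c2=1 → after 1×micro: 3 ⇒ (c0=4, c1=2, c2=3)
macro 2: S0 reads c1=2 → after 2×micro: 2; S1 reads c1=2 → after 1×micro: 4; S2 reads c2=3 → after 1×micro: 2 ⇒ (c0=2, c1=4, c2=2)
macro 3: S0 reads c1=4 → after 2×micro: 4; S1 reads c1=4 → after 1×micro: 2; S2 reads c2=2 → after 1×micro: 0 ⇒ (c0=4, c1=2, c2=0)

S0 state at macro-step 2 = 2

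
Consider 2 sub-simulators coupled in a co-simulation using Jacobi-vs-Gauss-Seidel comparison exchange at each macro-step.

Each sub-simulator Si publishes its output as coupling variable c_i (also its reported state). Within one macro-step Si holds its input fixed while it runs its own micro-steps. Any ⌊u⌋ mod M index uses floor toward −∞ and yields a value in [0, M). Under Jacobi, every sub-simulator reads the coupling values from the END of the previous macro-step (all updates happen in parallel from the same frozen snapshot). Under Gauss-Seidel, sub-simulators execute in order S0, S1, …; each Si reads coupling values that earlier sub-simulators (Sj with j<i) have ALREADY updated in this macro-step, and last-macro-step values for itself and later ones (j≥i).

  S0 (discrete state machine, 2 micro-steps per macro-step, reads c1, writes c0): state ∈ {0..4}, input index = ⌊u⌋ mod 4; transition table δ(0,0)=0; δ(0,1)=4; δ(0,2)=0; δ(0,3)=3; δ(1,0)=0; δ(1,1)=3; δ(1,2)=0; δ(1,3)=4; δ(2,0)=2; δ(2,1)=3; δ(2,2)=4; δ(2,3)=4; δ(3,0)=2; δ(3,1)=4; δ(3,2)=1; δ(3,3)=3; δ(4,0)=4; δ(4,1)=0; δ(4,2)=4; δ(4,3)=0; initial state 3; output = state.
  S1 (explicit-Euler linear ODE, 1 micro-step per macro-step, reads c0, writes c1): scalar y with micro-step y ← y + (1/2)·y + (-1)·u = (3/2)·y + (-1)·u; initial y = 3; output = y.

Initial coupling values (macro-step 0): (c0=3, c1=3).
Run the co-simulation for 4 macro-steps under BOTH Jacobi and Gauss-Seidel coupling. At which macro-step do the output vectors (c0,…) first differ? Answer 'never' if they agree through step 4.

first divergence at macro-step: 2

[Jacobi] macro 1: S0 reads c1=3 → after 2×micro: 3; S1 reads c0=3 → after 1×micro: 3/2 ⇒ (c0=3, c1=3/2)
[Jacobi] macro 2: S0 reads c1=3/2 → after 2×micro: 0; S1 reads c0=3 → after 1×micro: -3/4 ⇒ (c0=0, c1=-3/4)
[Jacobi] macro 3: S0 reads c1=-3/4 → after 2×micro: 3; S1 reads c0=0 → after 1×micro: -9/8 ⇒ (c0=3, c1=-9/8)
[Jacobi] macro 4: S0 reads c1=-9/8 → after 2×micro: 0; S1 reads c0=3 → after 1×micro: -75/16 ⇒ (c0=0, c1=-75/16)
[Gauss-Seidel] macro 1: S0 reads c1=3 → after 2×micro: 3; S1 reads c0=3 → after 1×micro: 3/2 ⇒ (c0=3, c1=3/2)
[Gauss-Seidel] macro 2: S0 reads c1=3/2 → after 2×micro: 0; S1 reads c0=0 → after 1×micro: 9/4 ⇒ (c0=0, c1=9/4)
[Gauss-Seidel] macro 3: S0 reads c1=9/4 → after 2×micro: 0; S1 reads c0=0 → after 1×micro: 27/8 ⇒ (c0=0, c1=27/8)
[Gauss-Seidel] macro 4: S0 reads c1=27/8 → after 2×micro: 3; S1 reads c0=3 → after 1×micro: 33/16 ⇒ (c0=3, c1=33/16)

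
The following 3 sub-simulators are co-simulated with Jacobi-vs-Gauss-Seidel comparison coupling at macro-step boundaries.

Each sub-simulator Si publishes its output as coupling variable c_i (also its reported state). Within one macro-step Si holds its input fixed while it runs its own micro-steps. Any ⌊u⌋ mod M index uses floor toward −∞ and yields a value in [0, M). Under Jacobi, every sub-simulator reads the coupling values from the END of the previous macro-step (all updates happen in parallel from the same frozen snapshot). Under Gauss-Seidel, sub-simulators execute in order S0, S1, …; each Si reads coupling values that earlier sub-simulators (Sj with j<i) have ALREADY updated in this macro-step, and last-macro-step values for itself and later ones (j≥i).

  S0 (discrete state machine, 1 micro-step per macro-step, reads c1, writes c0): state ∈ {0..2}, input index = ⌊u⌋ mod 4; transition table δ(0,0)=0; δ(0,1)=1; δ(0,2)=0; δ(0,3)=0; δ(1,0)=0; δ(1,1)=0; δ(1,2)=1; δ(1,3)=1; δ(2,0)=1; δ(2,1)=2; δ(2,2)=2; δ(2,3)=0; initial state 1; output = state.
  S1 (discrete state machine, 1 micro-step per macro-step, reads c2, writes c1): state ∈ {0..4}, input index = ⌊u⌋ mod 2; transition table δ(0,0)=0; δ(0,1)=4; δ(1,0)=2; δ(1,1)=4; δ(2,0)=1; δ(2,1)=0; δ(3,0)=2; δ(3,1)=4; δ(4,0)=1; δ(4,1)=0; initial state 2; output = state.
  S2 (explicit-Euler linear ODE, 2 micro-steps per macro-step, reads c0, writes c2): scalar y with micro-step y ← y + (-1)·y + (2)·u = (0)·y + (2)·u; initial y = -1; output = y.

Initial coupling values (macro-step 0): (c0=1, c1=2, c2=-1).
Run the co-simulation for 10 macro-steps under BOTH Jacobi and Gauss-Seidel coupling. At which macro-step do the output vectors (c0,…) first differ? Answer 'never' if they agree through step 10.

first divergence at macro-step: 2

[Jacobi] macro 1: S0 reads c1=2 → after 1×micro: 1; S1 reads c2=-1 → after 1×micro: 0; S2 reads c0=1 → after 2×micro: 2 ⇒ (c0=1, c1=0, c2=2)
[Jacobi] macro 2: S0 reads c1=0 → after 1×micro: 0; S1 reads c2=2 → after 1×micro: 0; S2 reads c0=1 → after 2×micro: 2 ⇒ (c0=0, c1=0, c2=2)
[Jacobi] macro 3: S0 reads c1=0 → after 1×micro: 0; S1 reads c2=2 → after 1×micro: 0; S2 reads c0=0 → after 2×micro: 0 ⇒ (c0=0, c1=0, c2=0)
[Jacobi] macro 4: S0 reads c1=0 → after 1×micro: 0; S1 reads c2=0 → after 1×micro: 0; S2 reads c0=0 → after 2×micro: 0 ⇒ (c0=0, c1=0, c2=0)
[Jacobi] macro 5: S0 reads c1=0 → after 1×micro: 0; S1 reads c2=0 → after 1×micro: 0; S2 reads c0=0 → after 2×micro: 0 ⇒ (c0=0, c1=0, c2=0)
[Jacobi] macro 6: S0 reads c1=0 → after 1×micro: 0; S1 reads c2=0 → after 1×micro: 0; S2 reads c0=0 → after 2×micro: 0 ⇒ (c0=0, c1=0, c2=0)
[Jacobi] macro 7: S0 reads c1=0 → after 1×micro: 0; S1 reads c2=0 → after 1×micro: 0; S2 reads c0=0 → after 2×micro: 0 ⇒ (c0=0, c1=0, c2=0)
[Jacobi] macro 8: S0 reads c1=0 → after 1×micro: 0; S1 reads c2=0 → after 1×micro: 0; S2 reads c0=0 → after 2×micro: 0 ⇒ (c0=0, c1=0, c2=0)
[Jacobi] macro 9: S0 reads c1=0 → after 1×micro: 0; S1 reads c2=0 → after 1×micro: 0; S2 reads c0=0 → after 2×micro: 0 ⇒ (c0=0, c1=0, c2=0)
[Jacobi] macro 10: S0 reads c1=0 → after 1×micro: 0; S1 reads c2=0 → after 1×micro: 0; S2 reads c0=0 → after 2×micro: 0 ⇒ (c0=0, c1=0, c2=0)
[Gauss-Seidel] macro 1: S0 reads c1=2 → after 1×micro: 1; S1 reads c2=-1 → after 1×micro: 0; S2 reads c0=1 → after 2×micro: 2 ⇒ (c0=1, c1=0, c2=2)
[Gauss-Seidel] macro 2: S0 reads c1=0 → after 1×micro: 0; S1 reads c2=2 → after 1×micro: 0; S2 reads c0=0 → after 2×micro: 0 ⇒ (c0=0, c1=0, c2=0)
[Gauss-Seidel] macro 3: S0 reads c1=0 → after 1×micro: 0; S1 reads c2=0 → after 1×micro: 0; S2 reads c0=0 → after 2×micro: 0 ⇒ (c0=0, c1=0, c2=0)
[Gauss-Seidel] macro 4: S0 reads c1=0 → after 1×micro: 0; S1 reads c2=0 → after 1×micro: 0; S2 reads c0=0 → after 2×micro: 0 ⇒ (c0=0, c1=0, c2=0)
[Gauss-Seidel] macro 5: S0 reads c1=0 → after 1×micro: 0; S1 reads c2=0 → after 1×micro: 0; S2 reads c0=0 → after 2×micro: 0 ⇒ (c0=0, c1=0, c2=0)
[Gauss-Seidel] macro 6: S0 reads c1=0 → after 1×micro: 0; S1 reads c2=0 → after 1×micro: 0; S2 reads c0=0 → after 2×micro: 0 ⇒ (c0=0, c1=0, c2=0)
[Gauss-Seidel] macro 7: S0 reads c1=0 → after 1×micro: 0; S1 reads c2=0 → after 1×micro: 0; S2 reads c0=0 → after 2×micro: 0 ⇒ (c0=0, c1=0, c2=0)
[Gauss-Seidel] macro 8: S0 reads c1=0 → after 1×micro: 0; S1 reads c2=0 → after 1×micro: 0; S2 reads c0=0 → after 2×micro: 0 ⇒ (c0=0, c1=0, c2=0)
[Gauss-Seidel] macro 9: S0 reads c1=0 → after 1×micro: 0; S1 reads c2=0 → after 1×micro: 0; S2 reads c0=0 → after 2×micro: 0 ⇒ (c0=0, c1=0, c2=0)
[Gauss-Seidel] macro 10: S0 reads c1=0 → after 1×micro: 0; S1 reads c2=0 → after 1×micro: 0; S2 reads c0=0 → after 2×micro: 0 ⇒ (c0=0, c1=0, c2=0)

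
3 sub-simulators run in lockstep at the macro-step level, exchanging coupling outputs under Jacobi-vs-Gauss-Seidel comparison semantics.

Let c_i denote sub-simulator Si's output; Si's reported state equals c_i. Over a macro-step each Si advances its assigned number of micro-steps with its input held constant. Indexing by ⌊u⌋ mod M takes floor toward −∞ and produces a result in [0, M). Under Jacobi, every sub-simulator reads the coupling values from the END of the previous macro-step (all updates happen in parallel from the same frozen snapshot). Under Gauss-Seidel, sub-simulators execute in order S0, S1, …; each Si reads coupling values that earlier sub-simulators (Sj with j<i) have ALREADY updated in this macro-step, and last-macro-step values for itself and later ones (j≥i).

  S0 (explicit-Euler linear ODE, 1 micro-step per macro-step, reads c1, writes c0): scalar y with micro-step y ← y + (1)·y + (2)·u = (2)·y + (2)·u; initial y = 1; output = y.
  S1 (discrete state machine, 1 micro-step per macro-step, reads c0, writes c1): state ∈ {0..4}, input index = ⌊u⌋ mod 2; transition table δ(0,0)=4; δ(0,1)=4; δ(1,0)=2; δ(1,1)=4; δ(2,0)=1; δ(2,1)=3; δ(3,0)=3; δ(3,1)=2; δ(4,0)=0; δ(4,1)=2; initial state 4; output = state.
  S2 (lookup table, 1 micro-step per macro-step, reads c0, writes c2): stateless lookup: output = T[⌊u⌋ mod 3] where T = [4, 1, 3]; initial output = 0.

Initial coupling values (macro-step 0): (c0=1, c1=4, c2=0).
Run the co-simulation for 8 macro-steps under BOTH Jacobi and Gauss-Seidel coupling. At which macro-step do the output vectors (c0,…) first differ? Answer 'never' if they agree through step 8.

first divergence at macro-step: 1

[Jacobi] macro 1: S0 reads c1=4 → after 1×micro: 10; S1 reads c0=1 → after 1×micro: 2; S2 reads c0=1 → after 1×micro: 1 ⇒ (c0=10, c1=2, c2=1)
[Jacobi] macro 2: S0 reads c1=2 → after 1×micro: 24; S1 reads c0=10 → after 1×micro: 1; S2 reads c0=10 → after 1×micro: 1 ⇒ (c0=24, c1=1, c2=1)
[Jacobi] macro 3: S0 reads c1=1 → after 1×micro: 50; S1 reads c0=24 → after 1×micro: 2; S2 reads c0=24 → after 1×micro: 4 ⇒ (c0=50, c1=2, c2=4)
[Jacobi] macro 4: S0 reads c1=2 → after 1×micro: 104; S1 reads c0=50 → after 1×micro: 1; S2 reads c0=50 → after 1×micro: 3 ⇒ (c0=104, c1=1, c2=3)
[Jacobi] macro 5: S0 reads c1=1 → after 1×micro: 210; S1 reads c0=104 → after 1×micro: 2; S2 reads c0=104 → after 1×micro: 3 ⇒ (c0=210, c1=2, c2=3)
[Jacobi] macro 6: S0 reads c1=2 → after 1×micro: 424; S1 reads c0=210 → after 1×micro: 1; S2 reads c0=210 → after 1×micro: 4 ⇒ (c0=424, c1=1, c2=4)
[Jacobi] macro 7: S0 reads c1=1 → after 1×micro: 850; S1 reads c0=424 → after 1×micro: 2; S2 reads c0=424 → after 1×micro: 1 ⇒ (c0=850, c1=2, c2=1)
[Jacobi] macro 8: S0 reads c1=2 → after 1×micro: 1704; S1 reads c0=850 → after 1×micro: 1; S2 reads c0=850 → after 1×micro: 1 ⇒ (c0=1704, c1=1, c2=1)
[Gauss-Seidel] macro 1: S0 reads c1=4 → after 1×micro: 10; S1 reads c0=10 → after 1×micro: 0; S2 reads c0=10 → after 1×micro: 1 ⇒ (c0=10, c1=0, c2=1)
[Gauss-Seidel] macro 2: S0 reads c1=0 → after 1×micro: 20; S1 reads c0=20 → after 1×micro: 4; S2 reads c0=20 → after 1×micro: 3 ⇒ (c0=20, c1=4, c2=3)
[Gauss-Seidel] macro 3: S0 reads c1=4 → after 1×micro: 48; S1 reads c0=48 → after 1×micro: 0; S2 reads c0=48 → after 1×micro: 4 ⇒ (c0=48, c1=0, c2=4)
[Gauss-Seidel] macro 4: S0 reads c1=0 → after 1×micro: 96; S1 reads c0=96 → after 1×micro: 4; S2 reads c0=96 → after 1×micro: 4 ⇒ (c0=96, c1=4, c2=4)
[Gauss-Seidel] macro 5: S0 reads c1=4 → after 1×micro: 200; S1 reads c0=200 → after 1×micro: 0; S2 reads c0=200 → after 1×micro: 3 ⇒ (c0=200, c1=0, c2=3)
[Gauss-Seidel] macro 6: S0 reads c1=0 → after 1×micro: 400; S1 reads c0=400 → after 1×micro: 4; S2 reads c0=400 → after 1×micro: 1 ⇒ (c0=400, c1=4, c2=1)
[Gauss-Seidel] macro 7: S0 reads c1=4 → after 1×micro: 808; S1 reads c0=808 → after 1×micro: 0; S2 reads c0=808 → after 1×micro: 1 ⇒ (c0=808, c1=0, c2=1)
[Gauss-Seidel] macro 8: S0 reads c1=0 → after 1×micro: 1616; S1 reads c0=1616 → after 1×micro: 4; S2 reads c0=1616 → after 1×micro: 3 ⇒ (c0=1616, c1=4, c2=3)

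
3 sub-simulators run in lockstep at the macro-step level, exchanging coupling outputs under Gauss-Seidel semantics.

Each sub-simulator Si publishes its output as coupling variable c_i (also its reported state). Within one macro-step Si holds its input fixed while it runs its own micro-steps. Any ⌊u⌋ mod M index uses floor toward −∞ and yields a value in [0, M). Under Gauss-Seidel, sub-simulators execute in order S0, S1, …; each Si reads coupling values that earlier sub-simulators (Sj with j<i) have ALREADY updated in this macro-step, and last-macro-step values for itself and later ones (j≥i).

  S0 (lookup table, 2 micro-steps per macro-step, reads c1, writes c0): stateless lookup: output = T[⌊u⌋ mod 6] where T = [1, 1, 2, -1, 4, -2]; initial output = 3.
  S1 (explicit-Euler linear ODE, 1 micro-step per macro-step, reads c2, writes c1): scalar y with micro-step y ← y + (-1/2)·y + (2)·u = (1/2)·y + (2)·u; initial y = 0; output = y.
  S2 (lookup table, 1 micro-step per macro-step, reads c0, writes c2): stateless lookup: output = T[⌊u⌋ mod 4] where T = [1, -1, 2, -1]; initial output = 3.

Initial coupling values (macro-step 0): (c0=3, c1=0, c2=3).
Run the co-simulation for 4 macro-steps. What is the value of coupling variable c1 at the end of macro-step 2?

macro 1: S0 reads c1=0 → after 2×micro: 1; S1 reads c2=3 → after 1×micro: 6; S2 reads c0=1 → after 1×micro: -1 ⇒ (c0=1, c1=6, c2=-1)
macro 2: S0 reads c1=6 → after 2×micro: 1; S1 reads c2=-1 → after 1×micro: 1; S2 reads c0=1 → after 1×micro: -1 ⇒ (c0=1, c1=1, c2=-1)
macro 3: S0 reads c1=1 → after 2×micro: 1; S1 reads c2=-1 → after 1×micro: -3/2; S2 reads c0=1 → after 1×micro: -1 ⇒ (c0=1, c1=-3/2, c2=-1)
macro 4: S0 reads c1=-3/2 → after 2×micro: 4; S1 reads c2=-1 → after 1×micro: -11/4; S2 reads c0=4 → after 1×micro: 1 ⇒ (c0=4, c1=-11/4, c2=1)

c1 at macro-step 2 = 1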